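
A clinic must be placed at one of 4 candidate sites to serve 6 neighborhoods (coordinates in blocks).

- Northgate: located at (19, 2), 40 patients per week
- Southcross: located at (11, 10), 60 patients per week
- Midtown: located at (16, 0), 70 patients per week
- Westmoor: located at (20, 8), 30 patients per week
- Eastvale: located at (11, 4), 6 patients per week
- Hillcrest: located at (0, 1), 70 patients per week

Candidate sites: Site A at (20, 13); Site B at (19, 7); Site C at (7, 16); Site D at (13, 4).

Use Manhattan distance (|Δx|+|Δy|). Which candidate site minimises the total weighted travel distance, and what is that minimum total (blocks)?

Site D, total 2752 blocks

Total weighted distance at each candidate:
  Site A (20, 13): total = 4888
  Site B (19, 7): total = 3436
  Site C (7, 16): total = 5656
  Site D (13, 4): total = 2752
Minimum is at Site D with total 2752 blocks.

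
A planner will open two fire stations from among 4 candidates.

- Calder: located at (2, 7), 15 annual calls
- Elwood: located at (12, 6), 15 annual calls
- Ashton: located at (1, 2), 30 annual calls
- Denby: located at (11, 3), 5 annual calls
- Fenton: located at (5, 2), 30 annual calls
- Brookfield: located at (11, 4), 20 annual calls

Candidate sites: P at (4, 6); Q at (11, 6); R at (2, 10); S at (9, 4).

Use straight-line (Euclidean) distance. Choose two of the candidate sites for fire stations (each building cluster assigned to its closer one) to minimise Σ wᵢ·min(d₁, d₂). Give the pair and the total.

{P, Q}, total 377.2

Evaluate every pair (each demand assigned to the nearer of the two):
  {P, Q}: total = 377.2
  {P, S}: total = 412.5
  {R, S}: total = 526.3
  {Q, S}: total = 562.0
  {Q, R}: total = 573.2
  {P, R}: total = 610.9
Best pair: {P, Q} with total 377.2.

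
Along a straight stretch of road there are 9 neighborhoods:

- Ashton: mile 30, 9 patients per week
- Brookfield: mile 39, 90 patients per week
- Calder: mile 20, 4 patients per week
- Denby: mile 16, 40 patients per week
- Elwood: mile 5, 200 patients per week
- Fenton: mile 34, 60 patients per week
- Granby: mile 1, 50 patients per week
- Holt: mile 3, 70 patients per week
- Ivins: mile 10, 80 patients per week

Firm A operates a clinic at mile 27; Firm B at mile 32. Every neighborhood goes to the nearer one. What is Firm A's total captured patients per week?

The indifferent point is the midpoint (27+32)/2 = 29.5; neighborhoods left of it (closer to Firm A at 27) go to Firm A, those right go to Firm B.
  Granby at 1 (w=50) → Firm A
  Holt at 3 (w=70) → Firm A
  Elwood at 5 (w=200) → Firm A
  Ivins at 10 (w=80) → Firm A
  Denby at 16 (w=40) → Firm A
  Calder at 20 (w=4) → Firm A
  Ashton at 30 (w=9) → Firm B
  Fenton at 34 (w=60) → Firm B
  Brookfield at 39 (w=90) → Firm B
Firm A captures 444; Firm B captures 159.

444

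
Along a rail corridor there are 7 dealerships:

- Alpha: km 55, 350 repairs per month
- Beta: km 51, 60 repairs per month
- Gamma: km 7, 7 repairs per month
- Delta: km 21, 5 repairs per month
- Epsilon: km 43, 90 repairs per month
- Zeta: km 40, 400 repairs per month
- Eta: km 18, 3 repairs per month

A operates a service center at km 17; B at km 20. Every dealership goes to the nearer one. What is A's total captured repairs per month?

The indifferent point is the midpoint (17+20)/2 = 18.5; dealerships left of it (closer to A at 17) go to A, those right go to B.
  Gamma at 7 (w=7) → A
  Eta at 18 (w=3) → A
  Delta at 21 (w=5) → B
  Zeta at 40 (w=400) → B
  Epsilon at 43 (w=90) → B
  Beta at 51 (w=60) → B
  Alpha at 55 (w=350) → B
A captures 10; B captures 905.

10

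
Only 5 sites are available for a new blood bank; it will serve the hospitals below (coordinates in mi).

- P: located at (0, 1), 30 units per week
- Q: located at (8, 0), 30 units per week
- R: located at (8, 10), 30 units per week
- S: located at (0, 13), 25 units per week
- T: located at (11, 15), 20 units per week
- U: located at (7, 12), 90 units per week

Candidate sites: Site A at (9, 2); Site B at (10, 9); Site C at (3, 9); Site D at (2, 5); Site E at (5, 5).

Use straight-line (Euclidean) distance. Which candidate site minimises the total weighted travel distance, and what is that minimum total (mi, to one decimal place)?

Total weighted distance at each candidate:
  Site A (9, 2): total = 2116.8
  Site B (10, 9): total = 1500.6
  Site C (3, 9): total = 1493.2
  Site D (2, 5): total = 1852.2
  Site E (5, 5): total = 1666.2
Minimum is at Site C with total 1493.2 mi.

Site C, total 1493.2 mi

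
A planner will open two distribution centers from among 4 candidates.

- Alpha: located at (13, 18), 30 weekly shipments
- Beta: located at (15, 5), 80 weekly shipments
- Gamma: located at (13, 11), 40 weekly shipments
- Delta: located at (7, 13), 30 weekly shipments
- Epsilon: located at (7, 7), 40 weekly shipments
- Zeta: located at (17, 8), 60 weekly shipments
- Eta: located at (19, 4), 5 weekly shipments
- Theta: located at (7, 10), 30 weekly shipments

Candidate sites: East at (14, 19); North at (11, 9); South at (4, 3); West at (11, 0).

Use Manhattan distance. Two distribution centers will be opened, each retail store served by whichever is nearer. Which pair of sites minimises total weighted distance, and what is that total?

Evaluate every pair (each demand assigned to the nearer of the two):
  {East, North}: total = 1975
  {North, West}: total = 2240
  {North, South}: total = 2245
  {East, West}: total = 3290
  {East, South}: total = 3350
  {South, West}: total = 3710
Best pair: {East, North} with total 1975.

{East, North}, total 1975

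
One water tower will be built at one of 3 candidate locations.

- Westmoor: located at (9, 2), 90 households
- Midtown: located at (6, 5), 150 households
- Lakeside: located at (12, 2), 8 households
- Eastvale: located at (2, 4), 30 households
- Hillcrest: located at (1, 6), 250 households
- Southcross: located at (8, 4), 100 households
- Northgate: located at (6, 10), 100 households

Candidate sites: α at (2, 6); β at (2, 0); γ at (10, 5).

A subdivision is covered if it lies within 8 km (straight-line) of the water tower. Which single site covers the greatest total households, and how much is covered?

Coverage radius r = 8 km; a point is covered iff (Δx)²+(Δy)² ≤ 8² = 64.
  α (2, 6): covers {Midtown, Eastvale, Hillcrest, Southcross, Northgate} → 630
  β (2, 0): covers {Westmoor, Midtown, Eastvale, Hillcrest, Southcross} → 620
  γ (10, 5): covers {Westmoor, Midtown, Lakeside, Southcross, Northgate} → 448
Maximum coverage at α: 630 households.

α, covering 630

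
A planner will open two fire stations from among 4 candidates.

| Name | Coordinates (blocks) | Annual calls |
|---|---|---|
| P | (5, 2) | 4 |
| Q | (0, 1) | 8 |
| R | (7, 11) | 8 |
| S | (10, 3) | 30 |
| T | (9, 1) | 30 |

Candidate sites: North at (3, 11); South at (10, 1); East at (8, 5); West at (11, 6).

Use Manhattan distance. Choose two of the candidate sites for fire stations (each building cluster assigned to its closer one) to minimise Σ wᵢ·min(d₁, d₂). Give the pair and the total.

{North, South}, total 226

Evaluate every pair (each demand assigned to the nearer of the two):
  {North, South}: total = 226
  {South, East}: total = 250
  {South, West}: total = 266
  {North, East}: total = 422
  {East, West}: total = 446
  {North, West}: total = 506
Best pair: {North, South} with total 226.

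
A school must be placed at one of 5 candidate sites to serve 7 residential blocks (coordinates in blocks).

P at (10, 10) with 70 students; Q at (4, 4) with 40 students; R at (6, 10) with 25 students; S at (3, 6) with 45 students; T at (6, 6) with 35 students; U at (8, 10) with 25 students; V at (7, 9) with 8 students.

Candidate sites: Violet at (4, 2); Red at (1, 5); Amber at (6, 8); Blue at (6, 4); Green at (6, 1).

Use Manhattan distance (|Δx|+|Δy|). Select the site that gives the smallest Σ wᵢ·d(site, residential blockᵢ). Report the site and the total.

Total weighted distance at each candidate:
  Violet (4, 2): total = 2125
  Red (1, 5): total = 2115
  Amber (6, 8): total = 1121
  Blue (6, 4): total = 1473
  Green (6, 1): total = 2217
Minimum is at Amber with total 1121 blocks.

Amber, total 1121 blocks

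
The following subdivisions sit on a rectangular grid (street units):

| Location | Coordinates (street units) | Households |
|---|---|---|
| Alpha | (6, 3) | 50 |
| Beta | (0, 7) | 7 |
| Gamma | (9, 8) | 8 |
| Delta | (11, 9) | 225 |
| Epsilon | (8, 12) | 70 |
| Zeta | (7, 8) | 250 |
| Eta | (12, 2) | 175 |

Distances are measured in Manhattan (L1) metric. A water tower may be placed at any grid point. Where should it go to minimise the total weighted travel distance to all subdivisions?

(11, 8)

Manhattan distance separates: Σwᵢ(|x−xᵢ|+|y−yᵢ|) = Σwᵢ|x−xᵢ| + Σwᵢ|y−yᵢ|, so x and y are optimised independently as 1-D weighted medians.
Total weight W = 785; half = 392.5.
x-coordinate, sorted with cumulative weight:
  x=0 (Beta, w=7) cum 7
  x=6 (Alpha, w=50) cum 57
  x=7 (Zeta, w=250) cum 307
  x=8 (Epsilon, w=70) cum 377
  x=9 (Gamma, w=8) cum 385
  x=11 (Delta, w=225) cum 610  ← median
  x=12 (Eta, w=175) cum 785
⇒ x* = 11
y-coordinate, sorted with cumulative weight:
  y=2 (Eta, w=175) cum 175
  y=3 (Alpha, w=50) cum 225
  y=7 (Beta, w=7) cum 232
  y=8 (Gamma, w=8) cum 240
  y=8 (Zeta, w=250) cum 490  ← median
  y=9 (Delta, w=225) cum 715
  y=12 (Epsilon, w=70) cum 785
⇒ y* = 8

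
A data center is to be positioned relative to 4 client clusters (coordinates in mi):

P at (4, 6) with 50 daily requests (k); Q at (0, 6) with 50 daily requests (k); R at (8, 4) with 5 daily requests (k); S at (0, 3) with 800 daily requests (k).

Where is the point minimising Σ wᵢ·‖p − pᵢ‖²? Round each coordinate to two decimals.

(0.27, 3.34)

The minimiser of Σwᵢ‖p−pᵢ‖² is the weighted centroid p* = (Σwᵢpᵢ)/(Σwᵢ).
Σwᵢ = 905.
Σwᵢxᵢ = 50·4 + 50·0 + 5·8 + 800·0 = 240.
Σwᵢyᵢ = 50·6 + 50·6 + 5·4 + 800·3 = 3020.
x* = 240/905 = 0.27, y* = 3020/905 = 3.34.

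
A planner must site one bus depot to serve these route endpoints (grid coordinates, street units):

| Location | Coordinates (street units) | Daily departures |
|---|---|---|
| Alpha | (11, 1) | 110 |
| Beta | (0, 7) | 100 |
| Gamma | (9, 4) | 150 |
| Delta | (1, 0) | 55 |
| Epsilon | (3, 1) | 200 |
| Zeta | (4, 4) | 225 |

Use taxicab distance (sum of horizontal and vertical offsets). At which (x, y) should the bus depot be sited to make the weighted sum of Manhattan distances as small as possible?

Manhattan distance separates: Σwᵢ(|x−xᵢ|+|y−yᵢ|) = Σwᵢ|x−xᵢ| + Σwᵢ|y−yᵢ|, so x and y are optimised independently as 1-D weighted medians.
Total weight W = 840; half = 420.
x-coordinate, sorted with cumulative weight:
  x=0 (Beta, w=100) cum 100
  x=1 (Delta, w=55) cum 155
  x=3 (Epsilon, w=200) cum 355
  x=4 (Zeta, w=225) cum 580  ← median
  x=9 (Gamma, w=150) cum 730
  x=11 (Alpha, w=110) cum 840
⇒ x* = 4
y-coordinate, sorted with cumulative weight:
  y=0 (Delta, w=55) cum 55
  y=1 (Alpha, w=110) cum 165
  y=1 (Epsilon, w=200) cum 365
  y=4 (Gamma, w=150) cum 515  ← median
  y=4 (Zeta, w=225) cum 740
  y=7 (Beta, w=100) cum 840
⇒ y* = 4

(4, 4)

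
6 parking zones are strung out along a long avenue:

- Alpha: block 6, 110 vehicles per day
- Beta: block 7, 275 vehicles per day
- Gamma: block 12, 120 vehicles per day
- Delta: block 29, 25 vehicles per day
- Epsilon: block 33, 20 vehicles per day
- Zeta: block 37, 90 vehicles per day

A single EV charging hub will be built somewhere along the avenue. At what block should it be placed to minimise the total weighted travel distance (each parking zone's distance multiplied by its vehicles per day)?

x = 7

For a sum of weighted absolute distances on a line, the optimum is the weighted median (not the mean). Total weight W = 640; half-weight = 320.
Sort by position and accumulate weight:
  block 6 (Alpha, w=110) → cum 110
  block 7 (Beta, w=275) → cum 385  ≥ 320 → median here
  block 12 (Gamma, w=120) → cum 505
  block 29 (Delta, w=25) → cum 530
  block 33 (Epsilon, w=20) → cum 550
  block 37 (Zeta, w=90) → cum 640
Optimal location: block 7.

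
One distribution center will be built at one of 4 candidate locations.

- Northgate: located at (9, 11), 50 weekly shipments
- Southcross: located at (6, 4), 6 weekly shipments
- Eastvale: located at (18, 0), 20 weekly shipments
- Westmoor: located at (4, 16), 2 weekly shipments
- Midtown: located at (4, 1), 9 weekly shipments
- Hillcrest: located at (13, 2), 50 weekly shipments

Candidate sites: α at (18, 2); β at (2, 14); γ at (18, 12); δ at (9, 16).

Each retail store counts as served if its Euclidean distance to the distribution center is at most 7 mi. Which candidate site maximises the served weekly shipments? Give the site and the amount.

α, covering 70

Coverage radius r = 7 mi; a point is covered iff (Δx)²+(Δy)² ≤ 7² = 49.
  α (18, 2): covers {Eastvale, Hillcrest} → 70
  β (2, 14): covers {Westmoor} → 2
  γ (18, 12): covers {none} → 0
  δ (9, 16): covers {Northgate, Westmoor} → 52
Maximum coverage at α: 70 weekly shipments.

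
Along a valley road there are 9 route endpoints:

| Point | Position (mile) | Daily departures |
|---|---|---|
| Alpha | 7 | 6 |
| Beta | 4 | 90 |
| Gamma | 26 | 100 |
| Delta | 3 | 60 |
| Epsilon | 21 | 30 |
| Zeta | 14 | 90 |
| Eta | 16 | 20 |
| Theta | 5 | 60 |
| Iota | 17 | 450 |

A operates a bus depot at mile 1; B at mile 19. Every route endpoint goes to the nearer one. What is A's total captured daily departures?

216

The indifferent point is the midpoint (1+19)/2 = 10; route endpoints left of it (closer to A at 1) go to A, those right go to B.
  Delta at 3 (w=60) → A
  Beta at 4 (w=90) → A
  Theta at 5 (w=60) → A
  Alpha at 7 (w=6) → A
  Zeta at 14 (w=90) → B
  Eta at 16 (w=20) → B
  Iota at 17 (w=450) → B
  Epsilon at 21 (w=30) → B
  Gamma at 26 (w=100) → B
A captures 216; B captures 690.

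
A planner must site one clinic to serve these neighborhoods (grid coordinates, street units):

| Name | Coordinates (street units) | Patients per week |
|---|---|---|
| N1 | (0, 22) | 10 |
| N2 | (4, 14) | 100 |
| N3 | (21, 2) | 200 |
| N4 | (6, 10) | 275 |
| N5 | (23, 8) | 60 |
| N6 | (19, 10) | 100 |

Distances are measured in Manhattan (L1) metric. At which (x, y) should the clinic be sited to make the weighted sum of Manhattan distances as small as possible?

(6, 10)

Manhattan distance separates: Σwᵢ(|x−xᵢ|+|y−yᵢ|) = Σwᵢ|x−xᵢ| + Σwᵢ|y−yᵢ|, so x and y are optimised independently as 1-D weighted medians.
Total weight W = 745; half = 372.5.
x-coordinate, sorted with cumulative weight:
  x=0 (N1, w=10) cum 10
  x=4 (N2, w=100) cum 110
  x=6 (N4, w=275) cum 385  ← median
  x=19 (N6, w=100) cum 485
  x=21 (N3, w=200) cum 685
  x=23 (N5, w=60) cum 745
⇒ x* = 6
y-coordinate, sorted with cumulative weight:
  y=2 (N3, w=200) cum 200
  y=8 (N5, w=60) cum 260
  y=10 (N4, w=275) cum 535  ← median
  y=10 (N6, w=100) cum 635
  y=14 (N2, w=100) cum 735
  y=22 (N1, w=10) cum 745
⇒ y* = 10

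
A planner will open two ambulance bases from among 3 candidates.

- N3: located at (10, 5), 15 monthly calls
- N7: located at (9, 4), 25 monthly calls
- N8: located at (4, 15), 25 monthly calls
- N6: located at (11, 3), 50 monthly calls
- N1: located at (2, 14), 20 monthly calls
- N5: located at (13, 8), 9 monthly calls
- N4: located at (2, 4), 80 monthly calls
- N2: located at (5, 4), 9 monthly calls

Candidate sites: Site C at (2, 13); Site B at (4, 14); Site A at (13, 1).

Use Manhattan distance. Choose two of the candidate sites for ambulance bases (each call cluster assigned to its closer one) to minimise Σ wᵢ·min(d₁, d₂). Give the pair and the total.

{Site C, Site A}, total 1482

Evaluate every pair (each demand assigned to the nearer of the two):
  {Site C, Site A}: total = 1482
  {Site B, Site A}: total = 1667
  {Site C, Site B}: total = 2499
Best pair: {Site C, Site A} with total 1482.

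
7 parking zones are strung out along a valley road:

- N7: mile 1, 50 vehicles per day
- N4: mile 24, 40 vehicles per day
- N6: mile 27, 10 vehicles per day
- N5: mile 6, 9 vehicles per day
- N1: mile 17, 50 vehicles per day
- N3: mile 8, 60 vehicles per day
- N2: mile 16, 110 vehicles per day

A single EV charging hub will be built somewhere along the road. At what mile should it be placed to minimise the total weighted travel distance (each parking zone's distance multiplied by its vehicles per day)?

x = 16

For a sum of weighted absolute distances on a line, the optimum is the weighted median (not the mean). Total weight W = 329; half-weight = 164.5.
Sort by position and accumulate weight:
  mile 1 (N7, w=50) → cum 50
  mile 6 (N5, w=9) → cum 59
  mile 8 (N3, w=60) → cum 119
  mile 16 (N2, w=110) → cum 229  ≥ 164.5 → median here
  mile 17 (N1, w=50) → cum 279
  mile 24 (N4, w=40) → cum 319
  mile 27 (N6, w=10) → cum 329
Optimal location: mile 16.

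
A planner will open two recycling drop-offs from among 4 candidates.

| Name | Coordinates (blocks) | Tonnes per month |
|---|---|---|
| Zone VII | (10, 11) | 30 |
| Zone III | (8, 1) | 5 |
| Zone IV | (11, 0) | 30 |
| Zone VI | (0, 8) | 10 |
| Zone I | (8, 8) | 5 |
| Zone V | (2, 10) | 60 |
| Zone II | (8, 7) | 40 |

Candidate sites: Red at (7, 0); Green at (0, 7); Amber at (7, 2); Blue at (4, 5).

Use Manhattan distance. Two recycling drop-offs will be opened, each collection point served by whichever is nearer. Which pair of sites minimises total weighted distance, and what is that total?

{Green, Amber}, total 1135

Evaluate every pair (each demand assigned to the nearer of the two):
  {Green, Amber}: total = 1135
  {Red, Green}: total = 1225
  {Red, Blue}: total = 1255
  {Amber, Blue}: total = 1315
  {Green, Blue}: total = 1345
  {Red, Amber}: total = 1675
Best pair: {Green, Amber} with total 1135.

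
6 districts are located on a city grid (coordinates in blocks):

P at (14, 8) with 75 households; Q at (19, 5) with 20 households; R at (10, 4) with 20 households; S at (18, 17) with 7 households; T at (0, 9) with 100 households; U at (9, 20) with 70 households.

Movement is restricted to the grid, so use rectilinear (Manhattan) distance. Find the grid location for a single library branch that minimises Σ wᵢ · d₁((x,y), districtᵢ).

(9, 9)

Manhattan distance separates: Σwᵢ(|x−xᵢ|+|y−yᵢ|) = Σwᵢ|x−xᵢ| + Σwᵢ|y−yᵢ|, so x and y are optimised independently as 1-D weighted medians.
Total weight W = 292; half = 146.
x-coordinate, sorted with cumulative weight:
  x=0 (T, w=100) cum 100
  x=9 (U, w=70) cum 170  ← median
  x=10 (R, w=20) cum 190
  x=14 (P, w=75) cum 265
  x=18 (S, w=7) cum 272
  x=19 (Q, w=20) cum 292
⇒ x* = 9
y-coordinate, sorted with cumulative weight:
  y=4 (R, w=20) cum 20
  y=5 (Q, w=20) cum 40
  y=8 (P, w=75) cum 115
  y=9 (T, w=100) cum 215  ← median
  y=17 (S, w=7) cum 222
  y=20 (U, w=70) cum 292
⇒ y* = 9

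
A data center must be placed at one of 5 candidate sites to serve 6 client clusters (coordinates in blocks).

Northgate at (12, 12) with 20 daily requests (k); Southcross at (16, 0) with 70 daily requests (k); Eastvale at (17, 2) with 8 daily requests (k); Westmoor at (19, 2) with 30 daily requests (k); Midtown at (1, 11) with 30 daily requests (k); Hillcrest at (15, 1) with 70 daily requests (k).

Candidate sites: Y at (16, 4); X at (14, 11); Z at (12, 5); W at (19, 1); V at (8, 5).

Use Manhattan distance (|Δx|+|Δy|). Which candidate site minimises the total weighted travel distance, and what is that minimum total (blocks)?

Y, total 1634 blocks

Total weighted distance at each candidate:
  Y (16, 4): total = 1634
  X (14, 11): total = 2646
  Z (12, 5): total = 2134
  W (19, 1): total = 1814
  V (8, 5): total = 2806
Minimum is at Y with total 1634 blocks.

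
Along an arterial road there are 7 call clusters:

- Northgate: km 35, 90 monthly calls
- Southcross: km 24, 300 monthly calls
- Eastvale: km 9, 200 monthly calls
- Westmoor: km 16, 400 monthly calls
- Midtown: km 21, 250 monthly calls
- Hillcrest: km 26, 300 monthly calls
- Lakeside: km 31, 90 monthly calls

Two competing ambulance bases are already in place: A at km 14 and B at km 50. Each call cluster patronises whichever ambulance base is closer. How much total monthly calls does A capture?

1540

The indifferent point is the midpoint (14+50)/2 = 32; call clusters left of it (closer to A at 14) go to A, those right go to B.
  Eastvale at 9 (w=200) → A
  Westmoor at 16 (w=400) → A
  Midtown at 21 (w=250) → A
  Southcross at 24 (w=300) → A
  Hillcrest at 26 (w=300) → A
  Lakeside at 31 (w=90) → A
  Northgate at 35 (w=90) → B
A captures 1540; B captures 90.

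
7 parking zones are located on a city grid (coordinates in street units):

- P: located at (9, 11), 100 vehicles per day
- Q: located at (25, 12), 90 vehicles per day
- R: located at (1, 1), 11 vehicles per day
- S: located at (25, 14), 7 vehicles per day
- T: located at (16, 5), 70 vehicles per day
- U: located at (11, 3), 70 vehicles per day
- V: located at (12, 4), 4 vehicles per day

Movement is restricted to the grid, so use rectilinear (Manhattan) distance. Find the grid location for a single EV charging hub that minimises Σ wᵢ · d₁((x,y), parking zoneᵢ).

(11, 11)

Manhattan distance separates: Σwᵢ(|x−xᵢ|+|y−yᵢ|) = Σwᵢ|x−xᵢ| + Σwᵢ|y−yᵢ|, so x and y are optimised independently as 1-D weighted medians.
Total weight W = 352; half = 176.
x-coordinate, sorted with cumulative weight:
  x=1 (R, w=11) cum 11
  x=9 (P, w=100) cum 111
  x=11 (U, w=70) cum 181  ← median
  x=12 (V, w=4) cum 185
  x=16 (T, w=70) cum 255
  x=25 (Q, w=90) cum 345
  x=25 (S, w=7) cum 352
⇒ x* = 11
y-coordinate, sorted with cumulative weight:
  y=1 (R, w=11) cum 11
  y=3 (U, w=70) cum 81
  y=4 (V, w=4) cum 85
  y=5 (T, w=70) cum 155
  y=11 (P, w=100) cum 255  ← median
  y=12 (Q, w=90) cum 345
  y=14 (S, w=7) cum 352
⇒ y* = 11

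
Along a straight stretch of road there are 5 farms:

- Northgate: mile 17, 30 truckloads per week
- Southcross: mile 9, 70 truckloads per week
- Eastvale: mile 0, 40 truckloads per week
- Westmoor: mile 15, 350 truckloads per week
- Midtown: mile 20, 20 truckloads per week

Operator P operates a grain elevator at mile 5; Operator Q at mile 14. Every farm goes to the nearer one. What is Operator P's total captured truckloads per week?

110

The indifferent point is the midpoint (5+14)/2 = 9.5; farms left of it (closer to Operator P at 5) go to Operator P, those right go to Operator Q.
  Eastvale at 0 (w=40) → Operator P
  Southcross at 9 (w=70) → Operator P
  Westmoor at 15 (w=350) → Operator Q
  Northgate at 17 (w=30) → Operator Q
  Midtown at 20 (w=20) → Operator Q
Operator P captures 110; Operator Q captures 400.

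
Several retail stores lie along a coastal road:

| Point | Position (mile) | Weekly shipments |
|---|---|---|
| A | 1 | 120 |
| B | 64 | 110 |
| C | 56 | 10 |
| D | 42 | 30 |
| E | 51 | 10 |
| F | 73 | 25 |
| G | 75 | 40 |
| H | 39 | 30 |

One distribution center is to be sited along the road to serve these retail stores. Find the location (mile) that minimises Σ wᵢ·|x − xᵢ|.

For a sum of weighted absolute distances on a line, the optimum is the weighted median (not the mean). Total weight W = 375; half-weight = 187.5.
Sort by position and accumulate weight:
  mile 1 (A, w=120) → cum 120
  mile 39 (H, w=30) → cum 150
  mile 42 (D, w=30) → cum 180
  mile 51 (E, w=10) → cum 190  ≥ 187.5 → median here
  mile 56 (C, w=10) → cum 200
  mile 64 (B, w=110) → cum 310
  mile 73 (F, w=25) → cum 335
  mile 75 (G, w=40) → cum 375
Optimal location: mile 51.

x = 51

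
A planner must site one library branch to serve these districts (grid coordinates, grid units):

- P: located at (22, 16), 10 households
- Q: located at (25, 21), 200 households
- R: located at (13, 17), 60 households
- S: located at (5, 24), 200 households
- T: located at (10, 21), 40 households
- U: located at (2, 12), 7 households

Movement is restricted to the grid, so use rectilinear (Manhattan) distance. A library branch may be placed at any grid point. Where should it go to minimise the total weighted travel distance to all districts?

Manhattan distance separates: Σwᵢ(|x−xᵢ|+|y−yᵢ|) = Σwᵢ|x−xᵢ| + Σwᵢ|y−yᵢ|, so x and y are optimised independently as 1-D weighted medians.
Total weight W = 517; half = 258.5.
x-coordinate, sorted with cumulative weight:
  x=2 (U, w=7) cum 7
  x=5 (S, w=200) cum 207
  x=10 (T, w=40) cum 247
  x=13 (R, w=60) cum 307  ← median
  x=22 (P, w=10) cum 317
  x=25 (Q, w=200) cum 517
⇒ x* = 13
y-coordinate, sorted with cumulative weight:
  y=12 (U, w=7) cum 7
  y=16 (P, w=10) cum 17
  y=17 (R, w=60) cum 77
  y=21 (Q, w=200) cum 277  ← median
  y=21 (T, w=40) cum 317
  y=24 (S, w=200) cum 517
⇒ y* = 21

(13, 21)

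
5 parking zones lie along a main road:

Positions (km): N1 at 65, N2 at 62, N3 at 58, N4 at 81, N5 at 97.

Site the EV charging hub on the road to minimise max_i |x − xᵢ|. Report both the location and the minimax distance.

The 1-center on a line is the midpoint of the two extreme points: leftmost at 58, rightmost at 97.
Optimal location = (58 + 97)/2 = 77.5; maximum distance = (97 − 58)/2 = 19.5.

location 77.5, max distance 19.5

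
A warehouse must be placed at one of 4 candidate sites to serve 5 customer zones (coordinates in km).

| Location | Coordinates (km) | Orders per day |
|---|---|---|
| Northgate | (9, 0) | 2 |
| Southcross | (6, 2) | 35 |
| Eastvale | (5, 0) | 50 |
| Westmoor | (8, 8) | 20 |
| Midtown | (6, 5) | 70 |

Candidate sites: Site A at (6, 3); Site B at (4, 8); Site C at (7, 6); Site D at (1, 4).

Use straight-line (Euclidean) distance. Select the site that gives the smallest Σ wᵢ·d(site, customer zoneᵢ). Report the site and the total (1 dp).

Total weighted distance at each candidate:
  Site A (6, 3): total = 449.3
  Site B (4, 8): total = 975.7
  Site C (7, 6): total = 616.9
  Site D (1, 4): total = 1007.4
Minimum is at Site A with total 449.3 km.

Site A, total 449.3 km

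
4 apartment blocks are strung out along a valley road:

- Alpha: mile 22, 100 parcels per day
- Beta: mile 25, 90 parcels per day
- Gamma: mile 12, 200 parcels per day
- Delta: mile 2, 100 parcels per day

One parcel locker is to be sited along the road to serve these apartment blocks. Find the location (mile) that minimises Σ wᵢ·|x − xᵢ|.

For a sum of weighted absolute distances on a line, the optimum is the weighted median (not the mean). Total weight W = 490; half-weight = 245.
Sort by position and accumulate weight:
  mile 2 (Delta, w=100) → cum 100
  mile 12 (Gamma, w=200) → cum 300  ≥ 245 → median here
  mile 22 (Alpha, w=100) → cum 400
  mile 25 (Beta, w=90) → cum 490
Optimal location: mile 12.

x = 12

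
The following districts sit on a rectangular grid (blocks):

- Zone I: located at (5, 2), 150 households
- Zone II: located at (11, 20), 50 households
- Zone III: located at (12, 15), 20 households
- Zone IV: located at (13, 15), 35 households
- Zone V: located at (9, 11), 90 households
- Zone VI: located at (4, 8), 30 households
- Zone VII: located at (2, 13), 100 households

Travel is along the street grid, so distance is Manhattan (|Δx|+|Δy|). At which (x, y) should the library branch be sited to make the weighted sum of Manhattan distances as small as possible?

Manhattan distance separates: Σwᵢ(|x−xᵢ|+|y−yᵢ|) = Σwᵢ|x−xᵢ| + Σwᵢ|y−yᵢ|, so x and y are optimised independently as 1-D weighted medians.
Total weight W = 475; half = 237.5.
x-coordinate, sorted with cumulative weight:
  x=2 (Zone VII, w=100) cum 100
  x=4 (Zone VI, w=30) cum 130
  x=5 (Zone I, w=150) cum 280  ← median
  x=9 (Zone V, w=90) cum 370
  x=11 (Zone II, w=50) cum 420
  x=12 (Zone III, w=20) cum 440
  x=13 (Zone IV, w=35) cum 475
⇒ x* = 5
y-coordinate, sorted with cumulative weight:
  y=2 (Zone I, w=150) cum 150
  y=8 (Zone VI, w=30) cum 180
  y=11 (Zone V, w=90) cum 270  ← median
  y=13 (Zone VII, w=100) cum 370
  y=15 (Zone III, w=20) cum 390
  y=15 (Zone IV, w=35) cum 425
  y=20 (Zone II, w=50) cum 475
⇒ y* = 11

(5, 11)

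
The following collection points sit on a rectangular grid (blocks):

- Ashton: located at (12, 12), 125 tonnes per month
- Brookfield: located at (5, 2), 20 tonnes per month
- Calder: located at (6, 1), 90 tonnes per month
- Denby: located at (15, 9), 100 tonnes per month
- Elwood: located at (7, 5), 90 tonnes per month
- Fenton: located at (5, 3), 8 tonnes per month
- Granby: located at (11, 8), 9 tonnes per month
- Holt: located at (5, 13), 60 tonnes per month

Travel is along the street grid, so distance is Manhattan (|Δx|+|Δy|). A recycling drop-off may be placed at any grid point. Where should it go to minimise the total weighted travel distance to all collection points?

Manhattan distance separates: Σwᵢ(|x−xᵢ|+|y−yᵢ|) = Σwᵢ|x−xᵢ| + Σwᵢ|y−yᵢ|, so x and y are optimised independently as 1-D weighted medians.
Total weight W = 502; half = 251.
x-coordinate, sorted with cumulative weight:
  x=5 (Brookfield, w=20) cum 20
  x=5 (Fenton, w=8) cum 28
  x=5 (Holt, w=60) cum 88
  x=6 (Calder, w=90) cum 178
  x=7 (Elwood, w=90) cum 268  ← median
  x=11 (Granby, w=9) cum 277
  x=12 (Ashton, w=125) cum 402
  x=15 (Denby, w=100) cum 502
⇒ x* = 7
y-coordinate, sorted with cumulative weight:
  y=1 (Calder, w=90) cum 90
  y=2 (Brookfield, w=20) cum 110
  y=3 (Fenton, w=8) cum 118
  y=5 (Elwood, w=90) cum 208
  y=8 (Granby, w=9) cum 217
  y=9 (Denby, w=100) cum 317  ← median
  y=12 (Ashton, w=125) cum 442
  y=13 (Holt, w=60) cum 502
⇒ y* = 9

(7, 9)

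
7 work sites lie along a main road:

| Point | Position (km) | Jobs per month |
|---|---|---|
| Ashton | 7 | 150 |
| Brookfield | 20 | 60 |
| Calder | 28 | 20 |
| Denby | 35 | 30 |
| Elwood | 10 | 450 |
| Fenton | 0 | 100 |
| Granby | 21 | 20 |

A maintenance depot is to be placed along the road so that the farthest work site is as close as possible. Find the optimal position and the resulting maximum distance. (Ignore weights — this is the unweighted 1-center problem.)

location 17.5, max distance 17.5

The 1-center on a line is the midpoint of the two extreme points: leftmost at 0, rightmost at 35.
Optimal location = (0 + 35)/2 = 17.5; maximum distance = (35 − 0)/2 = 17.5.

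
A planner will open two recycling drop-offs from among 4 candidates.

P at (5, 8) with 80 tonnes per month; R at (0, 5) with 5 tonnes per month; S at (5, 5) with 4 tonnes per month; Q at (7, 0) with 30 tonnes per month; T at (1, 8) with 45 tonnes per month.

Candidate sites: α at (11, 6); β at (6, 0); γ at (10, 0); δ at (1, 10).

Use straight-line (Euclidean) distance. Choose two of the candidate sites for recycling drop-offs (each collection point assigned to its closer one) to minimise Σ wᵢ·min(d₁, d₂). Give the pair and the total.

Evaluate every pair (each demand assigned to the nearer of the two):
  {β, δ}: total = 523.7
  {γ, δ}: total = 588.9
  {α, δ}: total = 713.9
  {α, β}: total = 1019.9
  {α, γ}: total = 1134.4
  {β, γ}: total = 1159.0
Best pair: {β, δ} with total 523.7.

{β, δ}, total 523.7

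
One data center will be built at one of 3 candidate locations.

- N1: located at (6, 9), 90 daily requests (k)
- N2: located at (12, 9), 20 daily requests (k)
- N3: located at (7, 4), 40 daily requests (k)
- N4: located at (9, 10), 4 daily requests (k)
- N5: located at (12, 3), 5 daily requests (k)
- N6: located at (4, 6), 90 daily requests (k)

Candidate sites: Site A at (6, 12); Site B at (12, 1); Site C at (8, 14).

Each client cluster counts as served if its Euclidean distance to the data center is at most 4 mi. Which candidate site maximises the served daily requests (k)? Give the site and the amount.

Site A, covering 94

Coverage radius r = 4 mi; a point is covered iff (Δx)²+(Δy)² ≤ 4² = 16.
  Site A (6, 12): covers {N1, N4} → 94
  Site B (12, 1): covers {N5} → 5
  Site C (8, 14): covers {none} → 0
Maximum coverage at Site A: 94 daily requests (k).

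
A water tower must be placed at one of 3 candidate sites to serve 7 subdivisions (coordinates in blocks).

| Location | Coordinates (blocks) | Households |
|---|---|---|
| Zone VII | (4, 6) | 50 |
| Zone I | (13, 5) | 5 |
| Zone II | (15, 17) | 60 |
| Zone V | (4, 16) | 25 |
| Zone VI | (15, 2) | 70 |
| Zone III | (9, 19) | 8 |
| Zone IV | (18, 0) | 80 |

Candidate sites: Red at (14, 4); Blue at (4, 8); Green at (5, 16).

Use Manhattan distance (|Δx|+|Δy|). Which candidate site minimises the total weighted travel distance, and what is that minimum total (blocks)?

Total weighted distance at each candidate:
  Red (14, 4): total = 3010
  Blue (4, 8): total = 4638
  Green (5, 16): total = 5386
Minimum is at Red with total 3010 blocks.

Red, total 3010 blocks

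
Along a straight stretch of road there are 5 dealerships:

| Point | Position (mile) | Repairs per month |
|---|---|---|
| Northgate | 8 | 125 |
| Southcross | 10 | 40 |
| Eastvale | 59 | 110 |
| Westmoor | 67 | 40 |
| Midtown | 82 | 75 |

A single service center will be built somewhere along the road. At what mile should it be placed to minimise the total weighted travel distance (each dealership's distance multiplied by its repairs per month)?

For a sum of weighted absolute distances on a line, the optimum is the weighted median (not the mean). Total weight W = 390; half-weight = 195.
Sort by position and accumulate weight:
  mile 8 (Northgate, w=125) → cum 125
  mile 10 (Southcross, w=40) → cum 165
  mile 59 (Eastvale, w=110) → cum 275  ≥ 195 → median here
  mile 67 (Westmoor, w=40) → cum 315
  mile 82 (Midtown, w=75) → cum 390
Optimal location: mile 59.

x = 59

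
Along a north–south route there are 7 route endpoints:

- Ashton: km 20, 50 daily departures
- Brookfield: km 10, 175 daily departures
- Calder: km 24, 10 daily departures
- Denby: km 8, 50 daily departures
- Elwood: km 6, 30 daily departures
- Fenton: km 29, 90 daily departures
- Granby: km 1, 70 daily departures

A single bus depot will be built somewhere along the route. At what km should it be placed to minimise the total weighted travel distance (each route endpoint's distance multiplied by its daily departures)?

For a sum of weighted absolute distances on a line, the optimum is the weighted median (not the mean). Total weight W = 475; half-weight = 237.5.
Sort by position and accumulate weight:
  km 1 (Granby, w=70) → cum 70
  km 6 (Elwood, w=30) → cum 100
  km 8 (Denby, w=50) → cum 150
  km 10 (Brookfield, w=175) → cum 325  ≥ 237.5 → median here
  km 20 (Ashton, w=50) → cum 375
  km 24 (Calder, w=10) → cum 385
  km 29 (Fenton, w=90) → cum 475
Optimal location: km 10.

x = 10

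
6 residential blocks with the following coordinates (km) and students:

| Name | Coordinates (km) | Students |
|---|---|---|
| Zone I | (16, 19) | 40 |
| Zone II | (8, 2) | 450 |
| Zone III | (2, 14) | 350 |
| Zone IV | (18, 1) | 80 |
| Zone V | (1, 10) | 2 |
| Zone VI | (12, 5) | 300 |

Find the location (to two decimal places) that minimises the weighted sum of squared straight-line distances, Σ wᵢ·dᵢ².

The minimiser of Σwᵢ‖p−pᵢ‖² is the weighted centroid p* = (Σwᵢpᵢ)/(Σwᵢ).
Σwᵢ = 1222.
Σwᵢxᵢ = 40·16 + 450·8 + 350·2 + 80·18 + 2·1 + 300·12 = 9982.
Σwᵢyᵢ = 40·19 + 450·2 + 350·14 + 80·1 + 2·10 + 300·5 = 8160.
x* = 9982/1222 = 8.17, y* = 8160/1222 = 6.68.

(8.17, 6.68)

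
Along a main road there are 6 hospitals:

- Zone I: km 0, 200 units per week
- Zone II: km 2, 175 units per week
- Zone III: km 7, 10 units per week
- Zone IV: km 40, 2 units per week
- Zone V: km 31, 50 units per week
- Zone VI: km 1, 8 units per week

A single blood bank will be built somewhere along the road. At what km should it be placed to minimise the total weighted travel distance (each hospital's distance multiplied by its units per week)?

For a sum of weighted absolute distances on a line, the optimum is the weighted median (not the mean). Total weight W = 445; half-weight = 222.5.
Sort by position and accumulate weight:
  km 0 (Zone I, w=200) → cum 200
  km 1 (Zone VI, w=8) → cum 208
  km 2 (Zone II, w=175) → cum 383  ≥ 222.5 → median here
  km 7 (Zone III, w=10) → cum 393
  km 31 (Zone V, w=50) → cum 443
  km 40 (Zone IV, w=2) → cum 445
Optimal location: km 2.

x = 2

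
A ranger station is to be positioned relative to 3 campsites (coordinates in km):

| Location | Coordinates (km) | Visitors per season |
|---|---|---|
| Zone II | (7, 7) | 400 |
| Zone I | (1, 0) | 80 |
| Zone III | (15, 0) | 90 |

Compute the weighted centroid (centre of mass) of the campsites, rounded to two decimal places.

The minimiser of Σwᵢ‖p−pᵢ‖² is the weighted centroid p* = (Σwᵢpᵢ)/(Σwᵢ).
Σwᵢ = 570.
Σwᵢxᵢ = 400·7 + 80·1 + 90·15 = 4230.
Σwᵢyᵢ = 400·7 + 80·0 + 90·0 = 2800.
x* = 4230/570 = 7.42, y* = 2800/570 = 4.91.

(7.42, 4.91)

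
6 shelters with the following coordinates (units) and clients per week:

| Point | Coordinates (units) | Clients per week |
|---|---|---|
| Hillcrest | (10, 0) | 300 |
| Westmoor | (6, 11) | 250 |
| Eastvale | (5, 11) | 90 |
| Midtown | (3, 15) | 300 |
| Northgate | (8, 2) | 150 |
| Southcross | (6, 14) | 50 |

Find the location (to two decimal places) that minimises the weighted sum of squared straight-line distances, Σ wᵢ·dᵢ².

(6.45, 8.11)

The minimiser of Σwᵢ‖p−pᵢ‖² is the weighted centroid p* = (Σwᵢpᵢ)/(Σwᵢ).
Σwᵢ = 1140.
Σwᵢxᵢ = 300·10 + 250·6 + 90·5 + 300·3 + 150·8 + 50·6 = 7350.
Σwᵢyᵢ = 300·0 + 250·11 + 90·11 + 300·15 + 150·2 + 50·14 = 9240.
x* = 7350/1140 = 6.45, y* = 9240/1140 = 8.11.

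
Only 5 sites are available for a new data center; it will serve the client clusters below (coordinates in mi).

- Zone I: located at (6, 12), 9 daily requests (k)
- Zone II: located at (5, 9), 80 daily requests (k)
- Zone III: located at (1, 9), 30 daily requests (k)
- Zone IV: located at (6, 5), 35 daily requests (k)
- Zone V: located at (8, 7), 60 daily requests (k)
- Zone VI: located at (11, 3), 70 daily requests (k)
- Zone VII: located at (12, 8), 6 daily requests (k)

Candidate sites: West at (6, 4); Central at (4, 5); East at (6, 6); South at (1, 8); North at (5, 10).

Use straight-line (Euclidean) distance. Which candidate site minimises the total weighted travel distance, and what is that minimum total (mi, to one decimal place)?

Total weighted distance at each candidate:
  West (6, 4): total = 1343.6
  Central (4, 5): total = 1444.6
  East (6, 6): total = 1097.2
  South (1, 8): total = 1894.4
  North (5, 10): total = 1345.9
Minimum is at East with total 1097.2 mi.

East, total 1097.2 mi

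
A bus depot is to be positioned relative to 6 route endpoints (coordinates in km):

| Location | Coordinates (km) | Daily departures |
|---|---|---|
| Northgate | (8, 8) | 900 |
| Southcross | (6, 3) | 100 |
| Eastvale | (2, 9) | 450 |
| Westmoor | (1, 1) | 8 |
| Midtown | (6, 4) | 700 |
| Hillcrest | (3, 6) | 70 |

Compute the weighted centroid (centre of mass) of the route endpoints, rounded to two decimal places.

The minimiser of Σwᵢ‖p−pᵢ‖² is the weighted centroid p* = (Σwᵢpᵢ)/(Σwᵢ).
Σwᵢ = 2228.
Σwᵢxᵢ = 900·8 + 100·6 + 450·2 + 8·1 + 700·6 + 70·3 = 13118.
Σwᵢyᵢ = 900·8 + 100·3 + 450·9 + 8·1 + 700·4 + 70·6 = 14778.
x* = 13118/2228 = 5.89, y* = 14778/2228 = 6.63.

(5.89, 6.63)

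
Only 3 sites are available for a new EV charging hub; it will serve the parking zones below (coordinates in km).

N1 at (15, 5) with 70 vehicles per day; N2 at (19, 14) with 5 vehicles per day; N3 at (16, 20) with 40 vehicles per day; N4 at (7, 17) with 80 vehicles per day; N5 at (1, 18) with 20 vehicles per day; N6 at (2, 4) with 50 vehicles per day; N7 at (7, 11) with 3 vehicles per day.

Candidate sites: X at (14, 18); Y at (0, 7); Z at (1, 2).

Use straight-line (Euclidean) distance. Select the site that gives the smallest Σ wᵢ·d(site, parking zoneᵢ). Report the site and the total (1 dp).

X, total 2835.2 km

Total weighted distance at each candidate:
  X (14, 18): total = 2835.2
  Y (0, 7): total = 3387.1
  Z (1, 2): total = 3804.3
Minimum is at X with total 2835.2 km.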